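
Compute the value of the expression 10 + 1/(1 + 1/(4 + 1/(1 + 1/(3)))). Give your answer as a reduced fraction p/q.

Build up convergents one term at a time:
a_0 = 10: 10/1
a_1 = 1: 11/1
a_2 = 4: 54/5
a_3 = 1: 65/6
a_4 = 3: 249/23

249/23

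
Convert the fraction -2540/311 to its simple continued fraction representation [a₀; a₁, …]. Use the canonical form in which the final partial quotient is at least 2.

[-9; 1, 4, 1, 51]

Apply division with remainder until the remainder is 0:
-2540 ÷ 311 → quotient -9, remainder 259
311 ÷ 259 → quotient 1, remainder 52
259 ÷ 52 → quotient 4, remainder 51
52 ÷ 51 → quotient 1, remainder 1
51 ÷ 1 → quotient 51, remainder 0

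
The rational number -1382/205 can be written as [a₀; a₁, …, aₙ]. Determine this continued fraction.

[-7; 3, 1, 6, 1, 1, 3]

⌊-1382/205⌋ = -7, remainder 53
⌊205/53⌋ = 3, remainder 46
⌊53/46⌋ = 1, remainder 7
⌊46/7⌋ = 6, remainder 4
⌊7/4⌋ = 1, remainder 3
⌊4/3⌋ = 1, remainder 1
⌊3/1⌋ = 3, remainder 0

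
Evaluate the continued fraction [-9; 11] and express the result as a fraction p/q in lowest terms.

-98/11

Start with 11.
-9 + 1/(11/1) = -9 + 1/11 = -98/11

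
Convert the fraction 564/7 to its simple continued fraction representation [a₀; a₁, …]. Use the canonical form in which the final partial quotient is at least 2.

[80; 1, 1, 3]

564 = 80·7 + 4, so a_0 = 80
7 = 1·4 + 3, so a_1 = 1
4 = 1·3 + 1, so a_2 = 1
3 = 3·1 + 0, so a_3 = 3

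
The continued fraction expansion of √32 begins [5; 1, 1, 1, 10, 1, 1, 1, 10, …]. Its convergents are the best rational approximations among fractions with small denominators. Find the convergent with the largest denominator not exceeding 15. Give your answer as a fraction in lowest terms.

17/3

List convergents until the denominator exceeds the bound:
a_0 = 5: 5/1  (≤ bound)
a_1 = 1: 6/1  (≤ bound)
a_2 = 1: 11/2  (≤ bound)
a_3 = 1: 17/3  (≤ bound)
a_4 = 10: 181/32  (> 15, stop)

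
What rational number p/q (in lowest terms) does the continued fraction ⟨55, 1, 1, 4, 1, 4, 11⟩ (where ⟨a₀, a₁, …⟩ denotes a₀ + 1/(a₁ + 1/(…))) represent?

Use the convergent recurrence hₖ = aₖ·hₖ₋₁ + hₖ₋₂ (and likewise for the denominators kₖ):
a_0 = 55: 55/1
a_1 = 1: 56/1
a_2 = 1: 111/2
a_3 = 4: 500/9
a_4 = 1: 611/11
a_5 = 4: 2944/53
a_6 = 11: 32995/594

32995/594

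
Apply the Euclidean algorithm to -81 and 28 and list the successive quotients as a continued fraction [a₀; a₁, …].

[-3; 9, 3]

Apply division with remainder until the remainder is 0:
-81 = -3·28 + 3, so a_0 = -3
28 = 9·3 + 1, so a_1 = 9
3 = 3·1 + 0, so a_2 = 3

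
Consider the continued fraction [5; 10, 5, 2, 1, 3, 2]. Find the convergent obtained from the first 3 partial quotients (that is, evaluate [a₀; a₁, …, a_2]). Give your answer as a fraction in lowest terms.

Start with 5.
10 + 1/(5/1) = 10 + 1/5 = 51/5
5 + 1/(51/5) = 5 + 5/51 = 260/51

260/51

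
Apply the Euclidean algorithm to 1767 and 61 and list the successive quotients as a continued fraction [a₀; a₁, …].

1767 ÷ 61 → quotient 28, remainder 59
61 ÷ 59 → quotient 1, remainder 2
59 ÷ 2 → quotient 29, remainder 1
2 ÷ 1 → quotient 2, remainder 0

[28; 1, 29, 2]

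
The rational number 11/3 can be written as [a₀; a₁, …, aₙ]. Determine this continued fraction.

[3; 1, 2]

⌊11/3⌋ = 3, remainder 2
⌊3/2⌋ = 1, remainder 1
⌊2/1⌋ = 2, remainder 0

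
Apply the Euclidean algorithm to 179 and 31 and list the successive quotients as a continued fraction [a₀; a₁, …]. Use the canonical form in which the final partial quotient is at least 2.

Run the Euclidean algorithm, recording each quotient:
⌊179/31⌋ = 5, remainder 24
⌊31/24⌋ = 1, remainder 7
⌊24/7⌋ = 3, remainder 3
⌊7/3⌋ = 2, remainder 1
⌊3/1⌋ = 3, remainder 0

[5; 1, 3, 2, 3]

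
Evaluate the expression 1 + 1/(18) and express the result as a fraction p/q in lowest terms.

Collapse the nested fraction from the inside out:
Start with 18.
1 + 1/(18/1) = 1 + 1/18 = 19/18

19/18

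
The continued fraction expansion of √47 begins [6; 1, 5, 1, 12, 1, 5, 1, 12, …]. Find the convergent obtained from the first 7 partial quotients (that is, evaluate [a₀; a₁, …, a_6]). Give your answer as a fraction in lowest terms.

a_0 = 6: 6/1
a_1 = 1: 7/1
a_2 = 5: 41/6
a_3 = 1: 48/7
a_4 = 12: 617/90
a_5 = 1: 665/97
a_6 = 5: 3942/575

3942/575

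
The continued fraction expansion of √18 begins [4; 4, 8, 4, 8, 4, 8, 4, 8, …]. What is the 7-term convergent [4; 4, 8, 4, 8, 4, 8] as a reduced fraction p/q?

Compute successive convergents:
a_0 = 4: 4/1
a_1 = 4: 17/4
a_2 = 8: 140/33
a_3 = 4: 577/136
a_4 = 8: 4756/1121
a_5 = 4: 19601/4620
a_6 = 8: 161564/38081

161564/38081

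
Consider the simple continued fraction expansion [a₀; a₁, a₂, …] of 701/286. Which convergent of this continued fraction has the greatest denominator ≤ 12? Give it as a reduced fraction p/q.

List convergents until the denominator exceeds the bound:
a_0 = 2: 2/1  (≤ bound)
a_1 = 2: 5/2  (≤ bound)
a_2 = 4: 22/9  (≤ bound)
a_3 = 1: 27/11  (≤ bound)
a_4 = 1: 49/20  (> 12, stop)

27/11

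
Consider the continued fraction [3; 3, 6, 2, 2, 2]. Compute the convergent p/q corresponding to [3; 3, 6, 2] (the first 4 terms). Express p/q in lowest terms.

a_0 = 3: 3/1
a_1 = 3: 10/3
a_2 = 6: 63/19
a_3 = 2: 136/41

136/41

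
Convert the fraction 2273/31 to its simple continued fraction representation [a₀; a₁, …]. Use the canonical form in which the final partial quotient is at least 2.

[73; 3, 10]

⌊2273/31⌋ = 73, remainder 10
⌊31/10⌋ = 3, remainder 1
⌊10/1⌋ = 10, remainder 0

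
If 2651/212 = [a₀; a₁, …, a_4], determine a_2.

1

Repeatedly divide and take the remainder:
⌊2651/212⌋ = 12, remainder 107
⌊212/107⌋ = 1, remainder 105
⌊107/105⌋ = 1, remainder 2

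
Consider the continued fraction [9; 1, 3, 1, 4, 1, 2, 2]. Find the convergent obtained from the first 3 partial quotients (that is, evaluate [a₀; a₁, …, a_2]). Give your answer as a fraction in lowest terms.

39/4

Starting at the tail and folding back:
Start with 3.
1 + 1/(3/1) = 1 + 1/3 = 4/3
9 + 1/(4/3) = 9 + 3/4 = 39/4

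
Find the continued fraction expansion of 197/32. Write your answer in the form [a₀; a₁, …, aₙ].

[6; 6, 2, 2]

⌊197/32⌋ = 6, remainder 5
⌊32/5⌋ = 6, remainder 2
⌊5/2⌋ = 2, remainder 1
⌊2/1⌋ = 2, remainder 0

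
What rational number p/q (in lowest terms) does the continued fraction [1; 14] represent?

Collapse the nested fraction from the inside out:
Start with 14.
1 + 1/(14/1) = 1 + 1/14 = 15/14

15/14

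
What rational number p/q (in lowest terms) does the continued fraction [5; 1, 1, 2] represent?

Start with 2.
1 + 1/(2/1) = 1 + 1/2 = 3/2
1 + 1/(3/2) = 1 + 2/3 = 5/3
5 + 1/(5/3) = 5 + 3/5 = 28/5

28/5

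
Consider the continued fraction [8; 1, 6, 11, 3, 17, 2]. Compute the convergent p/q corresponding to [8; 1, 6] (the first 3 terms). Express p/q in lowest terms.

62/7

Start with 6.
1 + 1/(6/1) = 1 + 1/6 = 7/6
8 + 1/(7/6) = 8 + 6/7 = 62/7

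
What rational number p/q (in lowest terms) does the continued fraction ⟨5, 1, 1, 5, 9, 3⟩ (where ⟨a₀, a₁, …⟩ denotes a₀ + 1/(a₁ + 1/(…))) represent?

a_0 = 5: 5/1
a_1 = 1: 6/1
a_2 = 1: 11/2
a_3 = 5: 61/11
a_4 = 9: 560/101
a_5 = 3: 1741/314

1741/314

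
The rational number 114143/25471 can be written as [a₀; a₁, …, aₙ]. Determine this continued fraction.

⌊114143/25471⌋ = 4, remainder 12259
⌊25471/12259⌋ = 2, remainder 953
⌊12259/953⌋ = 12, remainder 823
⌊953/823⌋ = 1, remainder 130
⌊823/130⌋ = 6, remainder 43
⌊130/43⌋ = 3, remainder 1
⌊43/1⌋ = 43, remainder 0

[4; 2, 12, 1, 6, 3, 43]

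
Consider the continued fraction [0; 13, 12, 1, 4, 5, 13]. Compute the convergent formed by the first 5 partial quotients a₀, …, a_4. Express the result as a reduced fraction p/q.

64/837

Start with 4.
1 + 1/(4/1) = 1 + 1/4 = 5/4
12 + 1/(5/4) = 12 + 4/5 = 64/5
13 + 1/(64/5) = 13 + 5/64 = 837/64
0 + 1/(837/64) = 0 + 64/837 = 64/837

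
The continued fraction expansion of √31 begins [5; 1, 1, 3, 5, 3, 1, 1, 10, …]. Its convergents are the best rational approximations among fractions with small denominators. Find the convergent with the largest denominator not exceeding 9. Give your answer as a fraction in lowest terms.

39/7

a_0 = 5: 5/1  (≤ bound)
a_1 = 1: 6/1  (≤ bound)
a_2 = 1: 11/2  (≤ bound)
a_3 = 3: 39/7  (≤ bound)
a_4 = 5: 206/37  (> 9, stop)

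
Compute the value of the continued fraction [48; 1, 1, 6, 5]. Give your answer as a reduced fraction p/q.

3252/67

Start with 5.
6 + 1/(5/1) = 6 + 1/5 = 31/5
1 + 1/(31/5) = 1 + 5/31 = 36/31
1 + 1/(36/31) = 1 + 31/36 = 67/36
48 + 1/(67/36) = 48 + 36/67 = 3252/67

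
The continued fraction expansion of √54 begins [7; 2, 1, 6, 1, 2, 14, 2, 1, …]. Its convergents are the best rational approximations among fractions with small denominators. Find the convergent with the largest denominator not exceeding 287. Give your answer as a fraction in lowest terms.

485/66

List convergents until the denominator exceeds the bound:
a_0 = 7: 7/1  (≤ bound)
a_1 = 2: 15/2  (≤ bound)
a_2 = 1: 22/3  (≤ bound)
a_3 = 6: 147/20  (≤ bound)
a_4 = 1: 169/23  (≤ bound)
a_5 = 2: 485/66  (≤ bound)
a_6 = 14: 6959/947  (> 287, stop)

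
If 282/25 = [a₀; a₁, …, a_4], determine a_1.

282 = 11·25 + 7, so a_0 = 11
25 = 3·7 + 4, so a_1 = 3

3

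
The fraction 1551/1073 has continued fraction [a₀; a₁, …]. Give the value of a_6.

3

⌊1551/1073⌋ = 1, remainder 478
⌊1073/478⌋ = 2, remainder 117
⌊478/117⌋ = 4, remainder 10
⌊117/10⌋ = 11, remainder 7
⌊10/7⌋ = 1, remainder 3
⌊7/3⌋ = 2, remainder 1
⌊3/1⌋ = 3, remainder 0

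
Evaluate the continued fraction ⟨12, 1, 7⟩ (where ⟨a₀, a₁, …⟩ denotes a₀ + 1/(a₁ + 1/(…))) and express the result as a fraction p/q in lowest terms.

Work from the innermost term outward:
Start with 7.
1 + 1/(7/1) = 1 + 1/7 = 8/7
12 + 1/(8/7) = 12 + 7/8 = 103/8

103/8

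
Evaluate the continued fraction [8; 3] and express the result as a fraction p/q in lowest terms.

Start with 3.
8 + 1/(3/1) = 8 + 1/3 = 25/3

25/3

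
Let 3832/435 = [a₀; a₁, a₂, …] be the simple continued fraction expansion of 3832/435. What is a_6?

2

Repeatedly divide and take the remainder:
3832 = 8·435 + 352, so a_0 = 8
435 = 1·352 + 83, so a_1 = 1
352 = 4·83 + 20, so a_2 = 4
83 = 4·20 + 3, so a_3 = 4
20 = 6·3 + 2, so a_4 = 6
3 = 1·2 + 1, so a_5 = 1
2 = 2·1 + 0, so a_6 = 2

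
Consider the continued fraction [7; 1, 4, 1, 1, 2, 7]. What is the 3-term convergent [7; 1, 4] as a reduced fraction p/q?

39/5

Starting at the tail and folding back:
Start with 4.
1 + 1/(4/1) = 1 + 1/4 = 5/4
7 + 1/(5/4) = 7 + 4/5 = 39/5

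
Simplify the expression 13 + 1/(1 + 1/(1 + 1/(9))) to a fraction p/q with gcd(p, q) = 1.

257/19

a_0 = 13: 13/1
a_1 = 1: 14/1
a_2 = 1: 27/2
a_3 = 9: 257/19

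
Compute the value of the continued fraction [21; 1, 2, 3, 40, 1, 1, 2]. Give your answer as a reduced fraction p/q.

a_0 = 21: 21/1
a_1 = 1: 22/1
a_2 = 2: 65/3
a_3 = 3: 217/10
a_4 = 40: 8745/403
a_5 = 1: 8962/413
a_6 = 1: 17707/816
a_7 = 2: 44376/2045

44376/2045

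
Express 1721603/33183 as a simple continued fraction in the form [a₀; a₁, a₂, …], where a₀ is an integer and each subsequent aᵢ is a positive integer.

[51; 1, 7, 2, 12, 8, 6, 3]

⌊1721603/33183⌋ = 51, remainder 29270
⌊33183/29270⌋ = 1, remainder 3913
⌊29270/3913⌋ = 7, remainder 1879
⌊3913/1879⌋ = 2, remainder 155
⌊1879/155⌋ = 12, remainder 19
⌊155/19⌋ = 8, remainder 3
⌊19/3⌋ = 6, remainder 1
⌊3/1⌋ = 3, remainder 0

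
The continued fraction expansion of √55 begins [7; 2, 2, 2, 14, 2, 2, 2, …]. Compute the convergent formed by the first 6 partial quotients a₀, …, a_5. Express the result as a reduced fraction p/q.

a_0 = 7: 7/1
a_1 = 2: 15/2
a_2 = 2: 37/5
a_3 = 2: 89/12
a_4 = 14: 1283/173
a_5 = 2: 2655/358

2655/358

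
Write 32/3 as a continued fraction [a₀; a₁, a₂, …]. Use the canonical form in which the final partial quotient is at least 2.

32 ÷ 3 → quotient 10, remainder 2
3 ÷ 2 → quotient 1, remainder 1
2 ÷ 1 → quotient 2, remainder 0

[10; 1, 2]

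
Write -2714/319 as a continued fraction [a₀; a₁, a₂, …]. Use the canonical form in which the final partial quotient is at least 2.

[-9; 2, 31, 2, 2]

-2714 = -9·319 + 157, so a_0 = -9
319 = 2·157 + 5, so a_1 = 2
157 = 31·5 + 2, so a_2 = 31
5 = 2·2 + 1, so a_3 = 2
2 = 2·1 + 0, so a_4 = 2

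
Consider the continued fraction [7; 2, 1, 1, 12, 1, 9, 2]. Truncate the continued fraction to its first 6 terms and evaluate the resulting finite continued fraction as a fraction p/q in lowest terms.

503/68

a_0 = 7: 7/1
a_1 = 2: 15/2
a_2 = 1: 22/3
a_3 = 1: 37/5
a_4 = 12: 466/63
a_5 = 1: 503/68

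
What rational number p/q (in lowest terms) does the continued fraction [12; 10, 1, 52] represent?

7037/582

Use the convergent recurrence hₖ = aₖ·hₖ₋₁ + hₖ₋₂ (and likewise for the denominators kₖ):
a_0 = 12: 12/1
a_1 = 10: 121/10
a_2 = 1: 133/11
a_3 = 52: 7037/582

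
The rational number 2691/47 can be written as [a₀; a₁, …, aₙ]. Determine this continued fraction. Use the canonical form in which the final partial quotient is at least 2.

2691 ÷ 47 → quotient 57, remainder 12
47 ÷ 12 → quotient 3, remainder 11
12 ÷ 11 → quotient 1, remainder 1
11 ÷ 1 → quotient 11, remainder 0

[57; 3, 1, 11]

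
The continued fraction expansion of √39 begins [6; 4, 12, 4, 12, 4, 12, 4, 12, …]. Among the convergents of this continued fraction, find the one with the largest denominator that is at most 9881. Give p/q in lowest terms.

List convergents until the denominator exceeds the bound:
a_0 = 6: 6/1  (≤ bound)
a_1 = 4: 25/4  (≤ bound)
a_2 = 12: 306/49  (≤ bound)
a_3 = 4: 1249/200  (≤ bound)
a_4 = 12: 15294/2449  (≤ bound)
a_5 = 4: 62425/9996  (> 9881, stop)

15294/2449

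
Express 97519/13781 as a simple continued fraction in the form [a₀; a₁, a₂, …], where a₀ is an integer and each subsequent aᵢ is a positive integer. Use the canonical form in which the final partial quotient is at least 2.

Apply division with remainder until the remainder is 0:
97519 = 7·13781 + 1052, so a_0 = 7
13781 = 13·1052 + 105, so a_1 = 13
1052 = 10·105 + 2, so a_2 = 10
105 = 52·2 + 1, so a_3 = 52
2 = 2·1 + 0, so a_4 = 2

[7; 13, 10, 52, 2]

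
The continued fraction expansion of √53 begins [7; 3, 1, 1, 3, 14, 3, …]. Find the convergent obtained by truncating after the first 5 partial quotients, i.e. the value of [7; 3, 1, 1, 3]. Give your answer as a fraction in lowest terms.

182/25

Start with 3.
1 + 1/(3/1) = 1 + 1/3 = 4/3
1 + 1/(4/3) = 1 + 3/4 = 7/4
3 + 1/(7/4) = 3 + 4/7 = 25/7
7 + 1/(25/7) = 7 + 7/25 = 182/25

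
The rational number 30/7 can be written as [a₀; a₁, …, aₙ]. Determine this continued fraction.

Repeatedly divide and take the remainder:
30 ÷ 7 → quotient 4, remainder 2
7 ÷ 2 → quotient 3, remainder 1
2 ÷ 1 → quotient 2, remainder 0

[4; 3, 2]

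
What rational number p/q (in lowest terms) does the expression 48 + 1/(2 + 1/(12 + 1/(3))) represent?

3733/77

a_0 = 48: 48/1
a_1 = 2: 97/2
a_2 = 12: 1212/25
a_3 = 3: 3733/77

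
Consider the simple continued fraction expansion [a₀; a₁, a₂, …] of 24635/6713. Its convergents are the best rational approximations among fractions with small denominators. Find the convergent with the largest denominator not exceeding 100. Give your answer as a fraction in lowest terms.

List convergents until the denominator exceeds the bound:
a_0 = 3: 3/1  (≤ bound)
a_1 = 1: 4/1  (≤ bound)
a_2 = 2: 11/3  (≤ bound)
a_3 = 35: 389/106  (> 100, stop)

11/3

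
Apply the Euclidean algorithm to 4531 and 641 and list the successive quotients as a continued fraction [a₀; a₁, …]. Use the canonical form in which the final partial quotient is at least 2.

Repeatedly divide and take the remainder:
4531 = 7·641 + 44, so a_0 = 7
641 = 14·44 + 25, so a_1 = 14
44 = 1·25 + 19, so a_2 = 1
25 = 1·19 + 6, so a_3 = 1
19 = 3·6 + 1, so a_4 = 3
6 = 6·1 + 0, so a_5 = 6

[7; 14, 1, 1, 3, 6]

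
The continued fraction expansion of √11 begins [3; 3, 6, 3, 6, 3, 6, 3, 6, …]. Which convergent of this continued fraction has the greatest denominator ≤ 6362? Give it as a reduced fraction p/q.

3970/1197

List convergents until the denominator exceeds the bound:
a_0 = 3: 3/1  (≤ bound)
a_1 = 3: 10/3  (≤ bound)
a_2 = 6: 63/19  (≤ bound)
a_3 = 3: 199/60  (≤ bound)
a_4 = 6: 1257/379  (≤ bound)
a_5 = 3: 3970/1197  (≤ bound)
a_6 = 6: 25077/7561  (> 6362, stop)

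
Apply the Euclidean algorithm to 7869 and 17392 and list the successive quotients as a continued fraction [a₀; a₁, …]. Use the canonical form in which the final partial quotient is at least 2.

[0; 2, 4, 1, 3, 8, 50]

7869 ÷ 17392 → quotient 0, remainder 7869
17392 ÷ 7869 → quotient 2, remainder 1654
7869 ÷ 1654 → quotient 4, remainder 1253
1654 ÷ 1253 → quotient 1, remainder 401
1253 ÷ 401 → quotient 3, remainder 50
401 ÷ 50 → quotient 8, remainder 1
50 ÷ 1 → quotient 50, remainder 0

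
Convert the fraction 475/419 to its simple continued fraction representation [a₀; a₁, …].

Repeatedly divide and take the remainder:
⌊475/419⌋ = 1, remainder 56
⌊419/56⌋ = 7, remainder 27
⌊56/27⌋ = 2, remainder 2
⌊27/2⌋ = 13, remainder 1
⌊2/1⌋ = 2, remainder 0

[1; 7, 2, 13, 2]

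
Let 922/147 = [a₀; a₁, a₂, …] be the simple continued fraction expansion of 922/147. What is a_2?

1

922 ÷ 147 → quotient 6, remainder 40
147 ÷ 40 → quotient 3, remainder 27
40 ÷ 27 → quotient 1, remainder 13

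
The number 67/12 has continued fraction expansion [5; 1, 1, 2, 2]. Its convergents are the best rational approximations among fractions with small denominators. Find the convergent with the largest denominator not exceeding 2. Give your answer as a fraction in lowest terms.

a_0 = 5: 5/1  (≤ bound)
a_1 = 1: 6/1  (≤ bound)
a_2 = 1: 11/2  (≤ bound)
a_3 = 2: 28/5  (> 2, stop)

11/2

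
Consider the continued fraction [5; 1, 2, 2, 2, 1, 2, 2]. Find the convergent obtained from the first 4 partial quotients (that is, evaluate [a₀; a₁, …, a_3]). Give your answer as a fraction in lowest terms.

40/7

Start with 2.
2 + 1/(2/1) = 2 + 1/2 = 5/2
1 + 1/(5/2) = 1 + 2/5 = 7/5
5 + 1/(7/5) = 5 + 5/7 = 40/7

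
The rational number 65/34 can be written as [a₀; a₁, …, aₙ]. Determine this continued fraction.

[1; 1, 10, 3]

Repeatedly divide and take the remainder:
⌊65/34⌋ = 1, remainder 31
⌊34/31⌋ = 1, remainder 3
⌊31/3⌋ = 10, remainder 1
⌊3/1⌋ = 3, remainder 0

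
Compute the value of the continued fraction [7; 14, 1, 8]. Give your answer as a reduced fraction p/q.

947/134

a_0 = 7: 7/1
a_1 = 14: 99/14
a_2 = 1: 106/15
a_3 = 8: 947/134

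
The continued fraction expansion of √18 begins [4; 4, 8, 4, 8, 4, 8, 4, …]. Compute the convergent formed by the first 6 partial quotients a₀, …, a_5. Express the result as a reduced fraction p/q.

19601/4620

a_0 = 4: 4/1
a_1 = 4: 17/4
a_2 = 8: 140/33
a_3 = 4: 577/136
a_4 = 8: 4756/1121
a_5 = 4: 19601/4620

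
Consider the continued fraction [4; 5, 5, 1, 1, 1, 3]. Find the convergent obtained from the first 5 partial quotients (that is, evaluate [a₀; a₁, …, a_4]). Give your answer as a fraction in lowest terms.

239/57

Start with 1.
1 + 1/(1/1) = 1 + 1/1 = 2/1
5 + 1/(2/1) = 5 + 1/2 = 11/2
5 + 1/(11/2) = 5 + 2/11 = 57/11
4 + 1/(57/11) = 4 + 11/57 = 239/57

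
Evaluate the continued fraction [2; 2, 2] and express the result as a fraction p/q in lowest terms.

Collapse the nested fraction from the inside out:
Start with 2.
2 + 1/(2/1) = 2 + 1/2 = 5/2
2 + 1/(5/2) = 2 + 2/5 = 12/5

12/5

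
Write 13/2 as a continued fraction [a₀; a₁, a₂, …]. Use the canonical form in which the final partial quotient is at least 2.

[6; 2]

Apply division with remainder until the remainder is 0:
⌊13/2⌋ = 6, remainder 1
⌊2/1⌋ = 2, remainder 0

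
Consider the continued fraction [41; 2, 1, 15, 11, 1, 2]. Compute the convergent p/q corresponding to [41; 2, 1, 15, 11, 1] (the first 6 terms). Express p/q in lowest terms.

Collapse the nested fraction from the inside out:
Start with 1.
11 + 1/(1/1) = 11 + 1/1 = 12/1
15 + 1/(12/1) = 15 + 1/12 = 181/12
1 + 1/(181/12) = 1 + 12/181 = 193/181
2 + 1/(193/181) = 2 + 181/193 = 567/193
41 + 1/(567/193) = 41 + 193/567 = 23440/567

23440/567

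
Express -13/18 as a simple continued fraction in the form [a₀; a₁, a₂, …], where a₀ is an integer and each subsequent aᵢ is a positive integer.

-13 ÷ 18 → quotient -1, remainder 5
18 ÷ 5 → quotient 3, remainder 3
5 ÷ 3 → quotient 1, remainder 2
3 ÷ 2 → quotient 1, remainder 1
2 ÷ 1 → quotient 2, remainder 0

[-1; 3, 1, 1, 2]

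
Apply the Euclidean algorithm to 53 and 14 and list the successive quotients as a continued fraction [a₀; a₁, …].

[3; 1, 3, 1, 2]

⌊53/14⌋ = 3, remainder 11
⌊14/11⌋ = 1, remainder 3
⌊11/3⌋ = 3, remainder 2
⌊3/2⌋ = 1, remainder 1
⌊2/1⌋ = 2, remainder 0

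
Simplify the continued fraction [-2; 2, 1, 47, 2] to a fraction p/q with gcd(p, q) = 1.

-481/289

Work from the innermost term outward:
Start with 2.
47 + 1/(2/1) = 47 + 1/2 = 95/2
1 + 1/(95/2) = 1 + 2/95 = 97/95
2 + 1/(97/95) = 2 + 95/97 = 289/97
-2 + 1/(289/97) = -2 + 97/289 = -481/289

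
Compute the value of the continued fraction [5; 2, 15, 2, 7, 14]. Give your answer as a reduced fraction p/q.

a_0 = 5: 5/1
a_1 = 2: 11/2
a_2 = 15: 170/31
a_3 = 2: 351/64
a_4 = 7: 2627/479
a_5 = 14: 37129/6770

37129/6770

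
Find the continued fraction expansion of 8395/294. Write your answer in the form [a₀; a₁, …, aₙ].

Repeatedly divide and take the remainder:
⌊8395/294⌋ = 28, remainder 163
⌊294/163⌋ = 1, remainder 131
⌊163/131⌋ = 1, remainder 32
⌊131/32⌋ = 4, remainder 3
⌊32/3⌋ = 10, remainder 2
⌊3/2⌋ = 1, remainder 1
⌊2/1⌋ = 2, remainder 0

[28; 1, 1, 4, 10, 1, 2]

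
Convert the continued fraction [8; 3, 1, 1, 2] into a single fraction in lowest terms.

149/18

Start with 2.
1 + 1/(2/1) = 1 + 1/2 = 3/2
1 + 1/(3/2) = 1 + 2/3 = 5/3
3 + 1/(5/3) = 3 + 3/5 = 18/5
8 + 1/(18/5) = 8 + 5/18 = 149/18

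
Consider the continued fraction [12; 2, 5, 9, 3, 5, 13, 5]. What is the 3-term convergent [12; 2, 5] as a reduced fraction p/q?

137/11

Start with 5.
2 + 1/(5/1) = 2 + 1/5 = 11/5
12 + 1/(11/5) = 12 + 5/11 = 137/11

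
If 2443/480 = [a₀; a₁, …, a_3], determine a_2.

Run the Euclidean algorithm, recording each quotient:
⌊2443/480⌋ = 5, remainder 43
⌊480/43⌋ = 11, remainder 7
⌊43/7⌋ = 6, remainder 1

6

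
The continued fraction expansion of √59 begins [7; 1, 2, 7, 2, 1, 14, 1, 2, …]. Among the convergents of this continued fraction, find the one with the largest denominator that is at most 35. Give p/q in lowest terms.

a_0 = 7: 7/1  (≤ bound)
a_1 = 1: 8/1  (≤ bound)
a_2 = 2: 23/3  (≤ bound)
a_3 = 7: 169/22  (≤ bound)
a_4 = 2: 361/47  (> 35, stop)

169/22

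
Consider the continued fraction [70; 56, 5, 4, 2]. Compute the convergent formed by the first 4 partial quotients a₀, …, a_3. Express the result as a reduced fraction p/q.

Work from the innermost term outward:
Start with 4.
5 + 1/(4/1) = 5 + 1/4 = 21/4
56 + 1/(21/4) = 56 + 4/21 = 1180/21
70 + 1/(1180/21) = 70 + 21/1180 = 82621/1180

82621/1180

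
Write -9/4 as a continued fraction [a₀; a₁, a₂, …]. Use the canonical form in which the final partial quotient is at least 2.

[-3; 1, 3]

-9 ÷ 4 → quotient -3, remainder 3
4 ÷ 3 → quotient 1, remainder 1
3 ÷ 1 → quotient 3, remainder 0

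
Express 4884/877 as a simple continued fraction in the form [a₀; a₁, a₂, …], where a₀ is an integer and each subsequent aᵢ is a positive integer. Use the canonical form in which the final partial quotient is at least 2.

4884 ÷ 877 → quotient 5, remainder 499
877 ÷ 499 → quotient 1, remainder 378
499 ÷ 378 → quotient 1, remainder 121
378 ÷ 121 → quotient 3, remainder 15
121 ÷ 15 → quotient 8, remainder 1
15 ÷ 1 → quotient 15, remainder 0

[5; 1, 1, 3, 8, 15]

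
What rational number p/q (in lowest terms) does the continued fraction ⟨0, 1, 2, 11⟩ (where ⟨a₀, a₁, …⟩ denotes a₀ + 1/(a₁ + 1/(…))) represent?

Build up convergents one term at a time:
a_0 = 0: 0/1
a_1 = 1: 1/1
a_2 = 2: 2/3
a_3 = 11: 23/34

23/34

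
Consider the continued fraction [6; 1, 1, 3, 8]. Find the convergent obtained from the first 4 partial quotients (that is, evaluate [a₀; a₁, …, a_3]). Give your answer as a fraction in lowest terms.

a_0 = 6: 6/1
a_1 = 1: 7/1
a_2 = 1: 13/2
a_3 = 3: 46/7

46/7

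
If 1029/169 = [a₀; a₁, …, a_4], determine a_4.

1029 = 6·169 + 15, so a_0 = 6
169 = 11·15 + 4, so a_1 = 11
15 = 3·4 + 3, so a_2 = 3
4 = 1·3 + 1, so a_3 = 1
3 = 3·1 + 0, so a_4 = 3

3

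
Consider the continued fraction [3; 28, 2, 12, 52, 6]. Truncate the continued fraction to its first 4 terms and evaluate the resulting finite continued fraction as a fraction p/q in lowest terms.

a_0 = 3: 3/1
a_1 = 28: 85/28
a_2 = 2: 173/57
a_3 = 12: 2161/712

2161/712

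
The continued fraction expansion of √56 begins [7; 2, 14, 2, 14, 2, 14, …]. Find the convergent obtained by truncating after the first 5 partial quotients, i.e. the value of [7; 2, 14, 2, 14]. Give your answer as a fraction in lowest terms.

6503/869

Starting at the tail and folding back:
Start with 14.
2 + 1/(14/1) = 2 + 1/14 = 29/14
14 + 1/(29/14) = 14 + 14/29 = 420/29
2 + 1/(420/29) = 2 + 29/420 = 869/420
7 + 1/(869/420) = 7 + 420/869 = 6503/869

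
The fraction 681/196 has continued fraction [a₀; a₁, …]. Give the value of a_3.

⌊681/196⌋ = 3, remainder 93
⌊196/93⌋ = 2, remainder 10
⌊93/10⌋ = 9, remainder 3
⌊10/3⌋ = 3, remainder 1

3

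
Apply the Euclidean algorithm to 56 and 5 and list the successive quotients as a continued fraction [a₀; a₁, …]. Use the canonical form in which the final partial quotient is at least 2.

Repeatedly divide and take the remainder:
56 = 11·5 + 1, so a_0 = 11
5 = 5·1 + 0, so a_1 = 5

[11; 5]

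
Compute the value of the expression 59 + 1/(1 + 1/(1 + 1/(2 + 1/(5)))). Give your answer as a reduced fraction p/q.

1609/27

a_0 = 59: 59/1
a_1 = 1: 60/1
a_2 = 1: 119/2
a_3 = 2: 298/5
a_4 = 5: 1609/27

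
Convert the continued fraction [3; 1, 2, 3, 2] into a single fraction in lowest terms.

85/23

Start with 2.
3 + 1/(2/1) = 3 + 1/2 = 7/2
2 + 1/(7/2) = 2 + 2/7 = 16/7
1 + 1/(16/7) = 1 + 7/16 = 23/16
3 + 1/(23/16) = 3 + 16/23 = 85/23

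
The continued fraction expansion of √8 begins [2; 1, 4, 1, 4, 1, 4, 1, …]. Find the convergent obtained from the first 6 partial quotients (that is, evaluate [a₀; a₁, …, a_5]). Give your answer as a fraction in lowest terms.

99/35

Compute successive convergents:
a_0 = 2: 2/1
a_1 = 1: 3/1
a_2 = 4: 14/5
a_3 = 1: 17/6
a_4 = 4: 82/29
a_5 = 1: 99/35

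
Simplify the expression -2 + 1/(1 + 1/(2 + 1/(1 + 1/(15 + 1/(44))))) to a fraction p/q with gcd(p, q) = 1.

Starting at the tail and folding back:
Start with 44.
15 + 1/(44/1) = 15 + 1/44 = 661/44
1 + 1/(661/44) = 1 + 44/661 = 705/661
2 + 1/(705/661) = 2 + 661/705 = 2071/705
1 + 1/(2071/705) = 1 + 705/2071 = 2776/2071
-2 + 1/(2776/2071) = -2 + 2071/2776 = -3481/2776

-3481/2776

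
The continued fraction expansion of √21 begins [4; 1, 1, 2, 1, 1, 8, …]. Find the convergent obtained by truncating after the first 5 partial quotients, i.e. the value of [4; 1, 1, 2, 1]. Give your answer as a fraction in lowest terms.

Use the convergent recurrence hₖ = aₖ·hₖ₋₁ + hₖ₋₂ (and likewise for the denominators kₖ):
a_0 = 4: 4/1
a_1 = 1: 5/1
a_2 = 1: 9/2
a_3 = 2: 23/5
a_4 = 1: 32/7

32/7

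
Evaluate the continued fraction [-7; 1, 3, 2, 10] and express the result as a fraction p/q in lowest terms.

Work from the innermost term outward:
Start with 10.
2 + 1/(10/1) = 2 + 1/10 = 21/10
3 + 1/(21/10) = 3 + 10/21 = 73/21
1 + 1/(73/21) = 1 + 21/73 = 94/73
-7 + 1/(94/73) = -7 + 73/94 = -585/94

-585/94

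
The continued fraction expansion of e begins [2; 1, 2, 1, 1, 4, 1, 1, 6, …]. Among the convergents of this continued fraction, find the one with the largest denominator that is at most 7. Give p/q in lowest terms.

List convergents until the denominator exceeds the bound:
a_0 = 2: 2/1  (≤ bound)
a_1 = 1: 3/1  (≤ bound)
a_2 = 2: 8/3  (≤ bound)
a_3 = 1: 11/4  (≤ bound)
a_4 = 1: 19/7  (≤ bound)
a_5 = 4: 87/32  (> 7, stop)

19/7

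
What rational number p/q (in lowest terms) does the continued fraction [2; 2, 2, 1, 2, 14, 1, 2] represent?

a_0 = 2: 2/1
a_1 = 2: 5/2
a_2 = 2: 12/5
a_3 = 1: 17/7
a_4 = 2: 46/19
a_5 = 14: 661/273
a_6 = 1: 707/292
a_7 = 2: 2075/857

2075/857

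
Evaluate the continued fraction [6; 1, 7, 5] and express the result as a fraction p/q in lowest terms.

Compute successive convergents:
a_0 = 6: 6/1
a_1 = 1: 7/1
a_2 = 7: 55/8
a_3 = 5: 282/41

282/41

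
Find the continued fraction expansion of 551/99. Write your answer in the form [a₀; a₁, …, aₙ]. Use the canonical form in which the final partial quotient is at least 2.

⌊551/99⌋ = 5, remainder 56
⌊99/56⌋ = 1, remainder 43
⌊56/43⌋ = 1, remainder 13
⌊43/13⌋ = 3, remainder 4
⌊13/4⌋ = 3, remainder 1
⌊4/1⌋ = 4, remainder 0

[5; 1, 1, 3, 3, 4]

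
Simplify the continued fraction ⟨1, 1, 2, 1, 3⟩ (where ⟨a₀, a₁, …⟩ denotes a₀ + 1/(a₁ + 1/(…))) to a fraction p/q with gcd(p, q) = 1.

a_0 = 1: 1/1
a_1 = 1: 2/1
a_2 = 2: 5/3
a_3 = 1: 7/4
a_4 = 3: 26/15

26/15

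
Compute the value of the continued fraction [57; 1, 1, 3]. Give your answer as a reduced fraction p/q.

403/7

Starting at the tail and folding back:
Start with 3.
1 + 1/(3/1) = 1 + 1/3 = 4/3
1 + 1/(4/3) = 1 + 3/4 = 7/4
57 + 1/(7/4) = 57 + 4/7 = 403/7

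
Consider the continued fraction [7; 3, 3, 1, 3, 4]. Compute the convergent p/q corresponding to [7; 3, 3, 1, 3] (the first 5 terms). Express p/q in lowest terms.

358/49

Start with 3.
1 + 1/(3/1) = 1 + 1/3 = 4/3
3 + 1/(4/3) = 3 + 3/4 = 15/4
3 + 1/(15/4) = 3 + 4/15 = 49/15
7 + 1/(49/15) = 7 + 15/49 = 358/49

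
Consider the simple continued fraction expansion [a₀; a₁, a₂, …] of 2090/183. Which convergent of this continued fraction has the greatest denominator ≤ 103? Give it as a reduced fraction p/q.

217/19

a_0 = 11: 11/1  (≤ bound)
a_1 = 2: 23/2  (≤ bound)
a_2 = 2: 57/5  (≤ bound)
a_3 = 1: 80/7  (≤ bound)
a_4 = 1: 137/12  (≤ bound)
a_5 = 1: 217/19  (≤ bound)
a_6 = 9: 2090/183  (> 103, stop)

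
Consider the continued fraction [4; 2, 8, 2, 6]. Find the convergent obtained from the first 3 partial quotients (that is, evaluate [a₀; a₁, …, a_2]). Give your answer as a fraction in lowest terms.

Starting at the tail and folding back:
Start with 8.
2 + 1/(8/1) = 2 + 1/8 = 17/8
4 + 1/(17/8) = 4 + 8/17 = 76/17

76/17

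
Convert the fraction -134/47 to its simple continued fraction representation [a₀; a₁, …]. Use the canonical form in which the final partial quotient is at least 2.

[-3; 6, 1, 2, 2]

-134 ÷ 47 → quotient -3, remainder 7
47 ÷ 7 → quotient 6, remainder 5
7 ÷ 5 → quotient 1, remainder 2
5 ÷ 2 → quotient 2, remainder 1
2 ÷ 1 → quotient 2, remainder 0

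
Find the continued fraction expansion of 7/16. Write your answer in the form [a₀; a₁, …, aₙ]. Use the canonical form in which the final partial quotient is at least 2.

[0; 2, 3, 2]

7 = 0·16 + 7, so a_0 = 0
16 = 2·7 + 2, so a_1 = 2
7 = 3·2 + 1, so a_2 = 3
2 = 2·1 + 0, so a_3 = 2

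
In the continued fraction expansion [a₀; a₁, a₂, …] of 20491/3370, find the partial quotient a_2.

2

Run the Euclidean algorithm, recording each quotient:
20491 ÷ 3370 → quotient 6, remainder 271
3370 ÷ 271 → quotient 12, remainder 118
271 ÷ 118 → quotient 2, remainder 35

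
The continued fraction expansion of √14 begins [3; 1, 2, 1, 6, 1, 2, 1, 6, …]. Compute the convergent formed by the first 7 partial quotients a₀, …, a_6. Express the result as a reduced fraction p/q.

Use the convergent recurrence hₖ = aₖ·hₖ₋₁ + hₖ₋₂ (and likewise for the denominators kₖ):
a_0 = 3: 3/1
a_1 = 1: 4/1
a_2 = 2: 11/3
a_3 = 1: 15/4
a_4 = 6: 101/27
a_5 = 1: 116/31
a_6 = 2: 333/89

333/89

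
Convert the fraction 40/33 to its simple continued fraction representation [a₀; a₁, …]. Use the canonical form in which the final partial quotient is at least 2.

[1; 4, 1, 2, 2]

40 = 1·33 + 7, so a_0 = 1
33 = 4·7 + 5, so a_1 = 4
7 = 1·5 + 2, so a_2 = 1
5 = 2·2 + 1, so a_3 = 2
2 = 2·1 + 0, so a_4 = 2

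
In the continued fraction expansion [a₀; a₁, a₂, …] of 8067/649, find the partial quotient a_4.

8067 ÷ 649 → quotient 12, remainder 279
649 ÷ 279 → quotient 2, remainder 91
279 ÷ 91 → quotient 3, remainder 6
91 ÷ 6 → quotient 15, remainder 1
6 ÷ 1 → quotient 6, remainder 0

6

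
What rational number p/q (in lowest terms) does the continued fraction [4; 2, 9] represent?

Start with 9.
2 + 1/(9/1) = 2 + 1/9 = 19/9
4 + 1/(19/9) = 4 + 9/19 = 85/19

85/19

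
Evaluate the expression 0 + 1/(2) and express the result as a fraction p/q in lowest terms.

1/2

Use the convergent recurrence hₖ = aₖ·hₖ₋₁ + hₖ₋₂ (and likewise for the denominators kₖ):
a_0 = 0: 0/1
a_1 = 2: 1/2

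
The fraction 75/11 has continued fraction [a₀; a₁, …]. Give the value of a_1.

Apply division with remainder until the remainder is 0:
75 = 6·11 + 9, so a_0 = 6
11 = 1·9 + 2, so a_1 = 1

1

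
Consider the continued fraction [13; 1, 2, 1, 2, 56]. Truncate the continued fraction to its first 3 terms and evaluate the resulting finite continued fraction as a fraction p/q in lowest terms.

Starting at the tail and folding back:
Start with 2.
1 + 1/(2/1) = 1 + 1/2 = 3/2
13 + 1/(3/2) = 13 + 2/3 = 41/3

41/3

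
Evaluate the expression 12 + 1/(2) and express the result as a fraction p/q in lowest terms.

Build up convergents one term at a time:
a_0 = 12: 12/1
a_1 = 2: 25/2

25/2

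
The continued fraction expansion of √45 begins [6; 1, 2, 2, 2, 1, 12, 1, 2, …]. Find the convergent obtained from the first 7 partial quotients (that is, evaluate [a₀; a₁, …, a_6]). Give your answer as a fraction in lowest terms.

2046/305

Use the convergent recurrence hₖ = aₖ·hₖ₋₁ + hₖ₋₂ (and likewise for the denominators kₖ):
a_0 = 6: 6/1
a_1 = 1: 7/1
a_2 = 2: 20/3
a_3 = 2: 47/7
a_4 = 2: 114/17
a_5 = 1: 161/24
a_6 = 12: 2046/305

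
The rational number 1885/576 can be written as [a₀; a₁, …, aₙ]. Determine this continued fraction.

[3; 3, 1, 2, 52]

Apply division with remainder until the remainder is 0:
⌊1885/576⌋ = 3, remainder 157
⌊576/157⌋ = 3, remainder 105
⌊157/105⌋ = 1, remainder 52
⌊105/52⌋ = 2, remainder 1
⌊52/1⌋ = 52, remainder 0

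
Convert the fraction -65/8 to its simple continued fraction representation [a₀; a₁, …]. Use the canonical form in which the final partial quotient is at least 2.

⌊-65/8⌋ = -9, remainder 7
⌊8/7⌋ = 1, remainder 1
⌊7/1⌋ = 7, remainder 0

[-9; 1, 7]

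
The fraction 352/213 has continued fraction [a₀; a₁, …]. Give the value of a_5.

4

⌊352/213⌋ = 1, remainder 139
⌊213/139⌋ = 1, remainder 74
⌊139/74⌋ = 1, remainder 65
⌊74/65⌋ = 1, remainder 9
⌊65/9⌋ = 7, remainder 2
⌊9/2⌋ = 4, remainder 1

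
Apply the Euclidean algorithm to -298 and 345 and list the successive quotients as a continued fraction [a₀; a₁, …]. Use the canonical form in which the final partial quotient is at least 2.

[-1; 7, 2, 1, 15]

-298 = -1·345 + 47, so a_0 = -1
345 = 7·47 + 16, so a_1 = 7
47 = 2·16 + 15, so a_2 = 2
16 = 1·15 + 1, so a_3 = 1
15 = 15·1 + 0, so a_4 = 15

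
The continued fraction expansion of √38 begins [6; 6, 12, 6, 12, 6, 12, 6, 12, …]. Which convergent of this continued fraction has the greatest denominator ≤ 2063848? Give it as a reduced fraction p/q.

2463306/399601

List convergents until the denominator exceeds the bound:
a_0 = 6: 6/1  (≤ bound)
a_1 = 6: 37/6  (≤ bound)
a_2 = 12: 450/73  (≤ bound)
a_3 = 6: 2737/444  (≤ bound)
a_4 = 12: 33294/5401  (≤ bound)
a_5 = 6: 202501/32850  (≤ bound)
a_6 = 12: 2463306/399601  (≤ bound)
a_7 = 6: 14982337/2430456  (> 2063848, stop)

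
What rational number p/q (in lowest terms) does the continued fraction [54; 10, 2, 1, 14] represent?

24614/455

a_0 = 54: 54/1
a_1 = 10: 541/10
a_2 = 2: 1136/21
a_3 = 1: 1677/31
a_4 = 14: 24614/455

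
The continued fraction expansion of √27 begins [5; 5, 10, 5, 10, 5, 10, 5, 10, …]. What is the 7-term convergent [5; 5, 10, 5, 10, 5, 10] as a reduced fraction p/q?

Start with 10.
5 + 1/(10/1) = 5 + 1/10 = 51/10
10 + 1/(51/10) = 10 + 10/51 = 520/51
5 + 1/(520/51) = 5 + 51/520 = 2651/520
10 + 1/(2651/520) = 10 + 520/2651 = 27030/2651
5 + 1/(27030/2651) = 5 + 2651/27030 = 137801/27030
5 + 1/(137801/27030) = 5 + 27030/137801 = 716035/137801

716035/137801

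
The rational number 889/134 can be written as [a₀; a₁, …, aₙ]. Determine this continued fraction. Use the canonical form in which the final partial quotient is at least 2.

[6; 1, 1, 1, 2, 1, 3, 3]

⌊889/134⌋ = 6, remainder 85
⌊134/85⌋ = 1, remainder 49
⌊85/49⌋ = 1, remainder 36
⌊49/36⌋ = 1, remainder 13
⌊36/13⌋ = 2, remainder 10
⌊13/10⌋ = 1, remainder 3
⌊10/3⌋ = 3, remainder 1
⌊3/1⌋ = 3, remainder 0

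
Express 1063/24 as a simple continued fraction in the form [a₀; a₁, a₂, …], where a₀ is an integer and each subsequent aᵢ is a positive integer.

Apply division with remainder until the remainder is 0:
⌊1063/24⌋ = 44, remainder 7
⌊24/7⌋ = 3, remainder 3
⌊7/3⌋ = 2, remainder 1
⌊3/1⌋ = 3, remainder 0

[44; 3, 2, 3]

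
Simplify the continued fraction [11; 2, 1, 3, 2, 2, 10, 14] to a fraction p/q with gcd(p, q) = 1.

101689/8951

a_0 = 11: 11/1
a_1 = 2: 23/2
a_2 = 1: 34/3
a_3 = 3: 125/11
a_4 = 2: 284/25
a_5 = 2: 693/61
a_6 = 10: 7214/635
a_7 = 14: 101689/8951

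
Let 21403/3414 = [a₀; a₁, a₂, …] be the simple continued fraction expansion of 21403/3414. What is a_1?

⌊21403/3414⌋ = 6, remainder 919
⌊3414/919⌋ = 3, remainder 657

3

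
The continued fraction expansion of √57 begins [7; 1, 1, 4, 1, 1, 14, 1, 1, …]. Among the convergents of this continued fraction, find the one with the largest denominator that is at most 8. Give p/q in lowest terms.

15/2

List convergents until the denominator exceeds the bound:
a_0 = 7: 7/1  (≤ bound)
a_1 = 1: 8/1  (≤ bound)
a_2 = 1: 15/2  (≤ bound)
a_3 = 4: 68/9  (> 8, stop)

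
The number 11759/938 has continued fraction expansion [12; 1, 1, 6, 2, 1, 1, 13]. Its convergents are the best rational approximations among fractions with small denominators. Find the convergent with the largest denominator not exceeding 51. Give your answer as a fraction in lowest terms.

514/41

List convergents until the denominator exceeds the bound:
a_0 = 12: 12/1  (≤ bound)
a_1 = 1: 13/1  (≤ bound)
a_2 = 1: 25/2  (≤ bound)
a_3 = 6: 163/13  (≤ bound)
a_4 = 2: 351/28  (≤ bound)
a_5 = 1: 514/41  (≤ bound)
a_6 = 1: 865/69  (> 51, stop)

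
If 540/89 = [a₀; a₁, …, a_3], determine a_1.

540 = 6·89 + 6, so a_0 = 6
89 = 14·6 + 5, so a_1 = 14

14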